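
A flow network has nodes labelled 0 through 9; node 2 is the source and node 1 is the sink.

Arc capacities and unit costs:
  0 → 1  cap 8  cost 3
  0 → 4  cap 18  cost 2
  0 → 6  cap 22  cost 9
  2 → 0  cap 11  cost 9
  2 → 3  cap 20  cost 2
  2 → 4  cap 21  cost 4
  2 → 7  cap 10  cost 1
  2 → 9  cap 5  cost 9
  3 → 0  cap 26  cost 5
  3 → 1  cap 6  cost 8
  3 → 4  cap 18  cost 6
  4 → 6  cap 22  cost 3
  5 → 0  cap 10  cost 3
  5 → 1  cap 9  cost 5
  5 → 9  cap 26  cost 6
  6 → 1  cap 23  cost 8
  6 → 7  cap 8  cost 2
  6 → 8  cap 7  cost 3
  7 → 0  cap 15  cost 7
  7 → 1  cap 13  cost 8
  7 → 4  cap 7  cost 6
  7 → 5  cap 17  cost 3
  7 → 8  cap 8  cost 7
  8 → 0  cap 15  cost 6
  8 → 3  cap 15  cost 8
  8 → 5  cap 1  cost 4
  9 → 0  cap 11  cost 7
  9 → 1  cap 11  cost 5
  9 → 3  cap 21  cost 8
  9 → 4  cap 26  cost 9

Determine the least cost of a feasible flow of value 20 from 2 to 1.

shortest-cost path #1: 2→7→1 push 10 @ unit cost 9 (adds 90)
shortest-cost path #2: 2→3→1 push 6 @ unit cost 10 (adds 60)
shortest-cost path #3: 2→3→0→1 push 4 @ unit cost 10 (adds 40)
total cost = 190

Minimum cost for 20 units: 190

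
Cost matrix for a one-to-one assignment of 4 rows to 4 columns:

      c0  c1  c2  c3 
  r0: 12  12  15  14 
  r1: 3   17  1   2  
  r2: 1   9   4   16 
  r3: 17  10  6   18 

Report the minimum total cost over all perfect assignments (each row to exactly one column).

optimal assignment: row0→col1 (cost 12), row1→col3 (cost 2), row2→col0 (cost 1), row3→col2 (cost 6)
total = 12 + 2 + 1 + 6 = 21

Minimum assignment cost: 21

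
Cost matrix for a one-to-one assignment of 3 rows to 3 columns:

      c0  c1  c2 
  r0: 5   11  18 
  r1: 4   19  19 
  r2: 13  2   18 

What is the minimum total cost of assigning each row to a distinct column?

optimal assignment: row0→col2 (cost 18), row1→col0 (cost 4), row2→col1 (cost 2)
total = 18 + 4 + 2 = 24

Minimum assignment cost: 24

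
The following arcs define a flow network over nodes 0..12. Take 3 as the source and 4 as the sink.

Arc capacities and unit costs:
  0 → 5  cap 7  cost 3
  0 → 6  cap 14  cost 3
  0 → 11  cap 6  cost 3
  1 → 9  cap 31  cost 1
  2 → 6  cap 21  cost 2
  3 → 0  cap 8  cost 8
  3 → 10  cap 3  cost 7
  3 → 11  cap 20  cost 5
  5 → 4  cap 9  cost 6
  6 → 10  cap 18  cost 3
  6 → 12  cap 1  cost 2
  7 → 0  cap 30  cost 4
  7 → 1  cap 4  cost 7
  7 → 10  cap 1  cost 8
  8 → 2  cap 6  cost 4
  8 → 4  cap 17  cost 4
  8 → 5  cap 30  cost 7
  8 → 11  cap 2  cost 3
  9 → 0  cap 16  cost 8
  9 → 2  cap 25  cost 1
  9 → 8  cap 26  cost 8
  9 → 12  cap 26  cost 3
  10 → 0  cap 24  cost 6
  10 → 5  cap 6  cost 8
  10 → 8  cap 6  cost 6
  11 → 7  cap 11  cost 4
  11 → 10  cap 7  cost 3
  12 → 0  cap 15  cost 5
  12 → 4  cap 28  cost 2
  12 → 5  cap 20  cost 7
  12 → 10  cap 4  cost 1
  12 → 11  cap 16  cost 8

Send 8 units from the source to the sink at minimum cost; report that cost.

Minimum cost for 8 units: 134

shortest-cost path #1: 3→0→6→12→4 push 1 @ unit cost 15 (adds 15)
shortest-cost path #2: 3→0→5→4 push 7 @ unit cost 17 (adds 119)
total cost = 134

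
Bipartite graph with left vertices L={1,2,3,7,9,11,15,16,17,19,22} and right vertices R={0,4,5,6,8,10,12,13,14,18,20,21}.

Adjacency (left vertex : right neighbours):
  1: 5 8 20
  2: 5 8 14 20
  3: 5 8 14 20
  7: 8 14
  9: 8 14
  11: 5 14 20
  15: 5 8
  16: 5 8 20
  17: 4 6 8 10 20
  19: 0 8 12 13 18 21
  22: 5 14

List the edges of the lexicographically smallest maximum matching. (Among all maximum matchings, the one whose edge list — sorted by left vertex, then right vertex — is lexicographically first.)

|M| = 6 (so the lex-smallest maximum matching has 6 edges)
process left vertices in ascending order; for each, take the smallest-labelled available neighbour that still permits 6 edges overall, or leave it unmatched if none does
lex-smallest matching: {1-5, 2-8, 3-14, 11-20, 17-4, 19-0}

Lex-smallest maximum matching: {(1,5), (2,8), (3,14), (11,20), (17,4), (19,0)}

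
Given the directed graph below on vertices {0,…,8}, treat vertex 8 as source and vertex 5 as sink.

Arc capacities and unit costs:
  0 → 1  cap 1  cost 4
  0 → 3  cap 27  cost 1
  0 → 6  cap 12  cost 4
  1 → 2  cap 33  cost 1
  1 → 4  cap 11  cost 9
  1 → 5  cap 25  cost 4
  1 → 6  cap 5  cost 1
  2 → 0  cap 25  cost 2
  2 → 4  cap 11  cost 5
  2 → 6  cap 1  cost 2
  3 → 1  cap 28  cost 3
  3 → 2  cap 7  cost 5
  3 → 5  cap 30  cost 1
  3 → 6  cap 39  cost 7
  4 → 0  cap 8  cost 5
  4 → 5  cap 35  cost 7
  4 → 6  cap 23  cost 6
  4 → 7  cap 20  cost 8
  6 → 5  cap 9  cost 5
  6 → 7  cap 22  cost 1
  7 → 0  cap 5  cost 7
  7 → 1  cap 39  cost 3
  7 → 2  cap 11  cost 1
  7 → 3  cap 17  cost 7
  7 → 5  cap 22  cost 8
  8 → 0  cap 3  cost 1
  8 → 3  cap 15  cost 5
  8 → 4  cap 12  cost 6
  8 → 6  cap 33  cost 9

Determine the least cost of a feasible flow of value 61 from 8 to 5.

Minimum cost for 61 units: 733

shortest-cost path #1: 8→0→3→5 push 3 @ unit cost 3 (adds 9)
shortest-cost path #2: 8→3→5 push 15 @ unit cost 6 (adds 90)
shortest-cost path #3: 8→4→5 push 12 @ unit cost 13 (adds 156)
shortest-cost path #4: 8→6→5 push 9 @ unit cost 14 (adds 126)
shortest-cost path #5: 8→6→7→2→0→3→5 push 11 @ unit cost 15 (adds 165)
shortest-cost path #6: 8→6→7→1→5 push 11 @ unit cost 17 (adds 187)
total cost = 733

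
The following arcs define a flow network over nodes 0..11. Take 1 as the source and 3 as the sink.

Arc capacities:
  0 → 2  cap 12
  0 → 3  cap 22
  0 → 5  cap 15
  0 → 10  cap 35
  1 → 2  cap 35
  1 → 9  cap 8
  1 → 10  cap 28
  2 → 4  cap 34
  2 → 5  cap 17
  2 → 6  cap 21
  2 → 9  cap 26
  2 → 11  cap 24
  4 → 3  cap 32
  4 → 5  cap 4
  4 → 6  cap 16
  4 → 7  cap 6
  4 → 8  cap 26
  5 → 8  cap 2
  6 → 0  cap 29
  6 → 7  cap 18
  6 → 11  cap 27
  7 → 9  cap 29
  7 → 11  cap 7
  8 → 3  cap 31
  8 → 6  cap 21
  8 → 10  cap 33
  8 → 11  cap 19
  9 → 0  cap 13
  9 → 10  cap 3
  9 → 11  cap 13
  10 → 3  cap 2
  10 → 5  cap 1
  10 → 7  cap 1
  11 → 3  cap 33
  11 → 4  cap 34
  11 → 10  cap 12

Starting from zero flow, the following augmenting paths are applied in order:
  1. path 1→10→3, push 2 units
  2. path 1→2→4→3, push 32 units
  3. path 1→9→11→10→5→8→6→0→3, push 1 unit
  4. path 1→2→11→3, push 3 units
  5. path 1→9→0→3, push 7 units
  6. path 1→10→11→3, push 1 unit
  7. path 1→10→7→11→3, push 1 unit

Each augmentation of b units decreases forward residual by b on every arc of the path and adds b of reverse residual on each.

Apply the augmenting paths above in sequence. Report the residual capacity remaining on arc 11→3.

Residual capacity of (11,3): 28

after path 1 (1→10→3, push 2): res(11,3)=33
after path 2 (1→2→4→3, push 32): res(11,3)=33
after path 3 (1→9→11→10→5→8→6→0→3, push 1): res(11,3)=33
after path 4 (1→2→11→3, push 3): res(11,3)=30
after path 5 (1→9→0→3, push 7): res(11,3)=30
after path 6 (1→10→11→3, push 1): res(11,3)=29
after path 7 (1→10→7→11→3, push 1): res(11,3)=28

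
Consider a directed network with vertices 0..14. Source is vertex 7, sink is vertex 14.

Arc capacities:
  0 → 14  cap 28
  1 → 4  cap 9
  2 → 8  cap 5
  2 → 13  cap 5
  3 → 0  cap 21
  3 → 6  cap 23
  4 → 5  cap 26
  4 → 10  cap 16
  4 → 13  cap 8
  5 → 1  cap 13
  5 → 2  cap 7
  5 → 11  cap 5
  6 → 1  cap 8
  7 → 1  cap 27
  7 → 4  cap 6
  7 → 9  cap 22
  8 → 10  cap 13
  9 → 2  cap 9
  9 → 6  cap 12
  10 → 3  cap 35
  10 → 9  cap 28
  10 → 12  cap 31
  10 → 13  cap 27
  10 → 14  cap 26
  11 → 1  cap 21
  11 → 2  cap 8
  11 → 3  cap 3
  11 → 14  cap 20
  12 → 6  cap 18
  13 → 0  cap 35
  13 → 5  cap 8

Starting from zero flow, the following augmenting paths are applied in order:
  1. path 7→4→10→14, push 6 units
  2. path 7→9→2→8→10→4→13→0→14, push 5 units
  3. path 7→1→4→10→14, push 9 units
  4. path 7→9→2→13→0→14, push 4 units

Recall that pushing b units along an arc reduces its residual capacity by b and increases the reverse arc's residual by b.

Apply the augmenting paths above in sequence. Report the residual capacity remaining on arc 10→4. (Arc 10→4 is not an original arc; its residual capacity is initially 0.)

after path 1 (7→4→10→14, push 6): res(10,4)=6
after path 2 (7→9→2→8→10→4→13→0→14, push 5): res(10,4)=1
after path 3 (7→1→4→10→14, push 9): res(10,4)=10
after path 4 (7→9→2→13→0→14, push 4): res(10,4)=10

Residual capacity of (10,4): 10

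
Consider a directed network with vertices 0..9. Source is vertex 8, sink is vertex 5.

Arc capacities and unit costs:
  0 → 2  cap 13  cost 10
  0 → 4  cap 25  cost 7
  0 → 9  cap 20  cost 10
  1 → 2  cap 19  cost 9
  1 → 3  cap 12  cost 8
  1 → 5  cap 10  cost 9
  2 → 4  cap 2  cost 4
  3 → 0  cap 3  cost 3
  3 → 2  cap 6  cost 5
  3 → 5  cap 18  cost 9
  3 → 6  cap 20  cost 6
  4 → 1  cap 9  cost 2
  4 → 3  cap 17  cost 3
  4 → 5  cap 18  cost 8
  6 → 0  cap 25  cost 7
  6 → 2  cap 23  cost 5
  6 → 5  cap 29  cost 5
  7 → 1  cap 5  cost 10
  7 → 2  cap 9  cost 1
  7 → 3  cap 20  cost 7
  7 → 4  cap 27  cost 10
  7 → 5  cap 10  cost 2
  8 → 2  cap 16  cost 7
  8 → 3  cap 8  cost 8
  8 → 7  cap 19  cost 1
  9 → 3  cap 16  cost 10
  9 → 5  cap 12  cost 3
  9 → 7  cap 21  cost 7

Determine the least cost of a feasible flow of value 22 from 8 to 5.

Minimum cost for 22 units: 228

shortest-cost path #1: 8→7→5 push 10 @ unit cost 3 (adds 30)
shortest-cost path #2: 8→7→2→4→5 push 2 @ unit cost 14 (adds 28)
shortest-cost path #3: 8→3→5 push 8 @ unit cost 17 (adds 136)
shortest-cost path #4: 8→7→3→5 push 2 @ unit cost 17 (adds 34)
total cost = 228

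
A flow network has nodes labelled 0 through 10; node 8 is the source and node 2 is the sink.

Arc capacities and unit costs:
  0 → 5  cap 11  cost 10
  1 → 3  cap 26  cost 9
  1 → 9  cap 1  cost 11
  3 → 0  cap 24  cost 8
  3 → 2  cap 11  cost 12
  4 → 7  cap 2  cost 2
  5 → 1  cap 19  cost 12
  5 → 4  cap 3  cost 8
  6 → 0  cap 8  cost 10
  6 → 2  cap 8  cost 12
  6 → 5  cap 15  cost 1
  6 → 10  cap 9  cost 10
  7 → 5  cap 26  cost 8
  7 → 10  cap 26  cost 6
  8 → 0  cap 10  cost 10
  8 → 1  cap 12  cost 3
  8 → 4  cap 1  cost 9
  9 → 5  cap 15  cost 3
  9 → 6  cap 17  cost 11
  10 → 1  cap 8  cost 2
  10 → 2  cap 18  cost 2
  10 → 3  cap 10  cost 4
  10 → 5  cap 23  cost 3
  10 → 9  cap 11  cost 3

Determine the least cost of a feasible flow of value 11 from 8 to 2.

Minimum cost for 11 units: 259

shortest-cost path #1: 8→4→7→10→2 push 1 @ unit cost 19 (adds 19)
shortest-cost path #2: 8→1→3→2 push 10 @ unit cost 24 (adds 240)
total cost = 259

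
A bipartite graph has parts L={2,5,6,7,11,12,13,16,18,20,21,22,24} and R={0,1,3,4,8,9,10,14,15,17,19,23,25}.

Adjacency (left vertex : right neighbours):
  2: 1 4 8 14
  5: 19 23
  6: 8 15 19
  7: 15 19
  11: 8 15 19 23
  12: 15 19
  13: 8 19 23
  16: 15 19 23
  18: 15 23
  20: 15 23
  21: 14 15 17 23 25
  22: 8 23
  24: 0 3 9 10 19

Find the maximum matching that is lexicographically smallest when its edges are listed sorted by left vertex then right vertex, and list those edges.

Lex-smallest maximum matching: {(2,1), (5,19), (6,8), (7,15), (11,23), (21,14), (24,0)}

|M| = 7 (so the lex-smallest maximum matching has 7 edges)
process left vertices in ascending order; for each, take the smallest-labelled available neighbour that still permits 7 edges overall, or leave it unmatched if none does
lex-smallest matching: {2-1, 5-19, 6-8, 7-15, 11-23, 21-14, 24-0}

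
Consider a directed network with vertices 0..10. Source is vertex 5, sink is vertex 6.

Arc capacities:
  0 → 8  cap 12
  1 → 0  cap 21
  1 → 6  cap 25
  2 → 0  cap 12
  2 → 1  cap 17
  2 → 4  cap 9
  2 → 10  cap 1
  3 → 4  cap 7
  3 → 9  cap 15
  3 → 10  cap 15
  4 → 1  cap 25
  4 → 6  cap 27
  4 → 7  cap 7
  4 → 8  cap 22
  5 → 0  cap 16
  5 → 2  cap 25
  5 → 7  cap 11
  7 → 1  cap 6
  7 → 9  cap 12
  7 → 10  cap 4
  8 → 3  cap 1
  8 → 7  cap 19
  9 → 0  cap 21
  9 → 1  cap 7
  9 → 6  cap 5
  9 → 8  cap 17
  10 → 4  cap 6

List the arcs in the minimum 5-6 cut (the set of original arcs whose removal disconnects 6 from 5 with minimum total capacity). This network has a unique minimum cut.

augment #1: 5→2→1→6 push 17
augment #2: 5→2→4→6 push 8
augment #3: 5→7→1→6 push 6
augment #4: 5→7→9→6 push 5
augment #5: 5→0→8→3→4→6 push 1
augment #6: 5→0→8→7→9→1→6 push 2
augment #7: 5→0→8→7→10→4→6 push 4
augment #8: 5→0→8→7→9→1→2→4→6 push 1
augment #9: 5→0→8→7→9→1→2→10→4→6 push 1
max flow = 45; residual-reachable set from 5 gives S-side
cut edges (S→T): {(1,6), (2,4), (2,10), (7,10), (8,3), (9,6)} total cap 45

Min-cut arcs: {(1,6), (2,4), (2,10), (7,10), (8,3), (9,6)} (total capacity 45)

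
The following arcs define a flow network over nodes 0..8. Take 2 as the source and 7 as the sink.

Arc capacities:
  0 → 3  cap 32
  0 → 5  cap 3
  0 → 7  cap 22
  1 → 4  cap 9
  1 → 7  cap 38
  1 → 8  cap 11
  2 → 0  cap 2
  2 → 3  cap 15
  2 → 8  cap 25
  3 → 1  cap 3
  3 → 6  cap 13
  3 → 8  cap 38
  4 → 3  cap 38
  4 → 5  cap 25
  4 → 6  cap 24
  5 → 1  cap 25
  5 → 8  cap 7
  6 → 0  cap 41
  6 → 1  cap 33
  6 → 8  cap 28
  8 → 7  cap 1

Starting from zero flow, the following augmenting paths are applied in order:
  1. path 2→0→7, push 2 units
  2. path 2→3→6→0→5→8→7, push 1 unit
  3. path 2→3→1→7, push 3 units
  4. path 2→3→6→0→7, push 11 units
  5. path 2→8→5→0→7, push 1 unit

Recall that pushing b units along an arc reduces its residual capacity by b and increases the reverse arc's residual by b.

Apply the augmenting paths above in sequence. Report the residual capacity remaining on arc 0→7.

after path 1 (2→0→7, push 2): res(0,7)=20
after path 2 (2→3→6→0→5→8→7, push 1): res(0,7)=20
after path 3 (2→3→1→7, push 3): res(0,7)=20
after path 4 (2→3→6→0→7, push 11): res(0,7)=9
after path 5 (2→8→5→0→7, push 1): res(0,7)=8

Residual capacity of (0,7): 8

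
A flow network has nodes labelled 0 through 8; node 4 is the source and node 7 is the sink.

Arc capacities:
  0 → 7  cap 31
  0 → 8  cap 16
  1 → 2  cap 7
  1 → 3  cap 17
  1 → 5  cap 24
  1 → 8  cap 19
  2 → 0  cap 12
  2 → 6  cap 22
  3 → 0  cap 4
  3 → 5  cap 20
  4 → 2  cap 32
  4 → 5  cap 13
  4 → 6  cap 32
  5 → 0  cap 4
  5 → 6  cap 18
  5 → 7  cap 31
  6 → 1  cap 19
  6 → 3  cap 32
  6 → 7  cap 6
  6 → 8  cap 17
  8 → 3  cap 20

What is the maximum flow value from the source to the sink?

Maximum flow value: 57

augment #1: 4→5→7 bottleneck 13, total now 13
augment #2: 4→6→7 bottleneck 6, total now 19
augment #3: 4→2→0→7 bottleneck 12, total now 31
augment #4: 4→6→1→5→7 bottleneck 18, total now 49
augment #5: 4→6→3→0→7 bottleneck 4, total now 53
augment #6: 4→6→1→5→0→7 bottleneck 1, total now 54
augment #7: 4→6→3→5→0→7 bottleneck 3, total now 57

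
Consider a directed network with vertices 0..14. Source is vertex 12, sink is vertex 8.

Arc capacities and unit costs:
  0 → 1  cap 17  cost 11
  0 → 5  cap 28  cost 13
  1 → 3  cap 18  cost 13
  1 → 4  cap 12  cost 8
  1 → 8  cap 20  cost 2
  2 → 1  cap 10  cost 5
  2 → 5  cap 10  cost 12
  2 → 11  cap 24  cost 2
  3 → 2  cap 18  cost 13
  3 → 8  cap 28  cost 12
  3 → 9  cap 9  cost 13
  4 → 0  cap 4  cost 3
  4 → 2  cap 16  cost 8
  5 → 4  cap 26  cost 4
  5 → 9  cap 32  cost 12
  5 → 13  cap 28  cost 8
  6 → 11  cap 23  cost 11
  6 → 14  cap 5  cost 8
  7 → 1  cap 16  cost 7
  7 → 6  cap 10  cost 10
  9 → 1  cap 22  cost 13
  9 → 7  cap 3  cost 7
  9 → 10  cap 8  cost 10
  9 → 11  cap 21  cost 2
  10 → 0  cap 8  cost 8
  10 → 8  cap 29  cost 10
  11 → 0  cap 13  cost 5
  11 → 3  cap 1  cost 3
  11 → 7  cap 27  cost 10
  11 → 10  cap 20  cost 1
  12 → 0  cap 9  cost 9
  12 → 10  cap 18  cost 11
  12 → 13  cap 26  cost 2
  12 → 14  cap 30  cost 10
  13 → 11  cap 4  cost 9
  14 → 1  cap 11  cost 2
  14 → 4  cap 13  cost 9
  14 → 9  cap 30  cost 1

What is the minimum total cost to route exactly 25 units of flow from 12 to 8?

shortest-cost path #1: 12→14→1→8 push 11 @ unit cost 14 (adds 154)
shortest-cost path #2: 12→10→8 push 14 @ unit cost 21 (adds 294)
total cost = 448

Minimum cost for 25 units: 448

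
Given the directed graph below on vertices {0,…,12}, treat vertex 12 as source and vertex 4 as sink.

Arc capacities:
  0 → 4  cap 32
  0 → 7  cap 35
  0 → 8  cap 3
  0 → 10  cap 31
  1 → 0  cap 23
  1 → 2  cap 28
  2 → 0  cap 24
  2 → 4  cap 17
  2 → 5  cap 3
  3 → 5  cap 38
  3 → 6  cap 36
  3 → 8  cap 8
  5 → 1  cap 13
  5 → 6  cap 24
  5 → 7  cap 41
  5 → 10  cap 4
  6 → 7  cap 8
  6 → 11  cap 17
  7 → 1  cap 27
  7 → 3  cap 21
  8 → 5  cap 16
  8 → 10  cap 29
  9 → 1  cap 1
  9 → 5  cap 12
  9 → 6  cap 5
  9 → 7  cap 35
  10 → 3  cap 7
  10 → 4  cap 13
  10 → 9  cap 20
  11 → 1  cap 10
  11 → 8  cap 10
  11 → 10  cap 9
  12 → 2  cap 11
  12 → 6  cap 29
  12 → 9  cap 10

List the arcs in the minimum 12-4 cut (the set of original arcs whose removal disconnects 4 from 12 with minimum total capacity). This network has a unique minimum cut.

Min-cut arcs: {(6,7), (6,11), (12,2), (12,9)} (total capacity 46)

augment #1: 12→2→4 push 11
augment #2: 12→6→11→10→4 push 9
augment #3: 12→9→1→0→4 push 1
augment #4: 12→9→5→10→4 push 4
augment #5: 12→6→7→1→0→4 push 8
augment #6: 12→6→11→1→0→4 push 8
augment #7: 12→9→5→1→0→4 push 5
max flow = 46; residual-reachable set from 12 gives S-side
cut edges (S→T): {(6,7), (6,11), (12,2), (12,9)} total cap 46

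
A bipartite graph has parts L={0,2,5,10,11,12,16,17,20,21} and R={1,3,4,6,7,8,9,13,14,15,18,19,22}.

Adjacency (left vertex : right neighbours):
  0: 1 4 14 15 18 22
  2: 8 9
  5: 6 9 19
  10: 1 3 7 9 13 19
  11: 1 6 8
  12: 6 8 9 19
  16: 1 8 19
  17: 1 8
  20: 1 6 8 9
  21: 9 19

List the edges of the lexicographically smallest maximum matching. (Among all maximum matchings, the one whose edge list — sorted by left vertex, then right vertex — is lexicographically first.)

Lex-smallest maximum matching: {(0,4), (2,8), (5,6), (10,3), (11,1), (12,9), (16,19)}

|M| = 7 (so the lex-smallest maximum matching has 7 edges)
process left vertices in ascending order; for each, take the smallest-labelled available neighbour that still permits 7 edges overall, or leave it unmatched if none does
lex-smallest matching: {0-4, 2-8, 5-6, 10-3, 11-1, 12-9, 16-19}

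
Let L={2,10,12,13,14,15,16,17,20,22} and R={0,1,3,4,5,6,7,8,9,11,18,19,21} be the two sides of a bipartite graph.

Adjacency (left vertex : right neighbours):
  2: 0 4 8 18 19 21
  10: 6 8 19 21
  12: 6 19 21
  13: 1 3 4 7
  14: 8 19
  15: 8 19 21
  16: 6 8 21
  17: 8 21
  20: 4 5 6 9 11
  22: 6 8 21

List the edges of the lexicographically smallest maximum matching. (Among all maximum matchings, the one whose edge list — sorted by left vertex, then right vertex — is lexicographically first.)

|M| = 7 (so the lex-smallest maximum matching has 7 edges)
process left vertices in ascending order; for each, take the smallest-labelled available neighbour that still permits 7 edges overall, or leave it unmatched if none does
lex-smallest matching: {2-0, 10-6, 12-19, 13-1, 14-8, 15-21, 20-4}

Lex-smallest maximum matching: {(2,0), (10,6), (12,19), (13,1), (14,8), (15,21), (20,4)}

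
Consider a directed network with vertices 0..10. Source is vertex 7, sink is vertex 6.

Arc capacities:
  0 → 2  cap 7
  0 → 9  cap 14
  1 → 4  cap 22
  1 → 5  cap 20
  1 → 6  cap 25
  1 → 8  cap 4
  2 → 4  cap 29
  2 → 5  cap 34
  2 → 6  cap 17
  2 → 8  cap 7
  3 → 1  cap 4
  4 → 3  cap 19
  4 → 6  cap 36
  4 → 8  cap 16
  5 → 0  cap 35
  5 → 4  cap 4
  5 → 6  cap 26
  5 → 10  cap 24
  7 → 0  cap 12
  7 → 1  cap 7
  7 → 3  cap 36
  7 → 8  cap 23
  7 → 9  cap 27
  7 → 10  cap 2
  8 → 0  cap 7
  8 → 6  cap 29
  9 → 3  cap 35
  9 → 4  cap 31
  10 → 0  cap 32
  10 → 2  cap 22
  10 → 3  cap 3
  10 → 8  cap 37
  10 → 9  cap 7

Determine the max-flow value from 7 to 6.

Maximum flow value: 74

augment #1: 7→1→6 bottleneck 7, total now 7
augment #2: 7→8→6 bottleneck 23, total now 30
augment #3: 7→0→2→6 bottleneck 7, total now 37
augment #4: 7→3→1→6 bottleneck 4, total now 41
augment #5: 7→9→4→6 bottleneck 27, total now 68
augment #6: 7→10→2→6 bottleneck 2, total now 70
augment #7: 7→0→9→4→6 bottleneck 4, total now 74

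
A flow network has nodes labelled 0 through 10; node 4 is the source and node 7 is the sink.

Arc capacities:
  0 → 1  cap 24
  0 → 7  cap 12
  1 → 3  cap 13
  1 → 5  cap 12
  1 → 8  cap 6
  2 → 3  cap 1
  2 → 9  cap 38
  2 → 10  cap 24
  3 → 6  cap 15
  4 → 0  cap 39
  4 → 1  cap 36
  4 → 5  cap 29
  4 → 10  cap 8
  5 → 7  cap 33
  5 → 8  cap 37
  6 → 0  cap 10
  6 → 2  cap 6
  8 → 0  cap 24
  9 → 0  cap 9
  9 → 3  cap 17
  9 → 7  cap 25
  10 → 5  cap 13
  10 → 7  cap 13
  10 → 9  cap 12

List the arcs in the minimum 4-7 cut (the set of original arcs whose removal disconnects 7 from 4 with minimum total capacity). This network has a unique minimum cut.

augment #1: 4→0→7 push 12
augment #2: 4→5→7 push 29
augment #3: 4→10→7 push 8
augment #4: 4→1→5→7 push 4
augment #5: 4→1→3→6→2→9→7 push 6
max flow = 59; residual-reachable set from 4 gives S-side
cut edges (S→T): {(0,7), (4,10), (5,7), (6,2)} total cap 59

Min-cut arcs: {(0,7), (4,10), (5,7), (6,2)} (total capacity 59)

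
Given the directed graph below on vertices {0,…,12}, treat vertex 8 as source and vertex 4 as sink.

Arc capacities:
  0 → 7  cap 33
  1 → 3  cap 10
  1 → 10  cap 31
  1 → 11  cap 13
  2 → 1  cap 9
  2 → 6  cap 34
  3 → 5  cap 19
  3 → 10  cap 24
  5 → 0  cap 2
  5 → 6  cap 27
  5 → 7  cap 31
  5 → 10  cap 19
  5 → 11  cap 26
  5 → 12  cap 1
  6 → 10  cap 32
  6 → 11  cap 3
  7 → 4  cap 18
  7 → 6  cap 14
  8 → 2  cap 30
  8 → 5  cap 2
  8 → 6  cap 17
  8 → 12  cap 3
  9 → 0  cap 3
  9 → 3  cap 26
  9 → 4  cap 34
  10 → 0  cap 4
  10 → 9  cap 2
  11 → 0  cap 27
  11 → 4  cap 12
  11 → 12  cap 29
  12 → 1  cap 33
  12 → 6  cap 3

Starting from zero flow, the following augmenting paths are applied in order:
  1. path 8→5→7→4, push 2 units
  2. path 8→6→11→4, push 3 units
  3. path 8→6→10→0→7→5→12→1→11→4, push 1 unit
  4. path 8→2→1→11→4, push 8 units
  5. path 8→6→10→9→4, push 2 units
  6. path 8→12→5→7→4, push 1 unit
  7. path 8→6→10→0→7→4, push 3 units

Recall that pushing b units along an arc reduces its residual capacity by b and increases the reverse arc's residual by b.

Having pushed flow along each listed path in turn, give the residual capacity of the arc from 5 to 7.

Residual capacity of (5,7): 29

after path 1 (8→5→7→4, push 2): res(5,7)=29
after path 2 (8→6→11→4, push 3): res(5,7)=29
after path 3 (8→6→10→0→7→5→12→1→11→4, push 1): res(5,7)=30
after path 4 (8→2→1→11→4, push 8): res(5,7)=30
after path 5 (8→6→10→9→4, push 2): res(5,7)=30
after path 6 (8→12→5→7→4, push 1): res(5,7)=29
after path 7 (8→6→10→0→7→4, push 3): res(5,7)=29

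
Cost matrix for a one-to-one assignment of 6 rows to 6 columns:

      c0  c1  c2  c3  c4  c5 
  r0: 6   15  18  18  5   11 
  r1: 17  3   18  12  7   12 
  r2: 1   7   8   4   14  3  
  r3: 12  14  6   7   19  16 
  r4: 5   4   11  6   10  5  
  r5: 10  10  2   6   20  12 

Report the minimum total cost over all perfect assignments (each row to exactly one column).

optimal assignment: row0→col4 (cost 5), row1→col1 (cost 3), row2→col0 (cost 1), row3→col3 (cost 7), row4→col5 (cost 5), row5→col2 (cost 2)
total = 5 + 3 + 1 + 7 + 5 + 2 = 23

Minimum assignment cost: 23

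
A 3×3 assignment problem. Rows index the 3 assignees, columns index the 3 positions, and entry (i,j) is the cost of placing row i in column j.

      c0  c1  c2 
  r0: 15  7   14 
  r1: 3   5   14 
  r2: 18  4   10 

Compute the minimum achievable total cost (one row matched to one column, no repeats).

Minimum assignment cost: 20

optimal assignment: row0→col1 (cost 7), row1→col0 (cost 3), row2→col2 (cost 10)
total = 7 + 3 + 10 = 20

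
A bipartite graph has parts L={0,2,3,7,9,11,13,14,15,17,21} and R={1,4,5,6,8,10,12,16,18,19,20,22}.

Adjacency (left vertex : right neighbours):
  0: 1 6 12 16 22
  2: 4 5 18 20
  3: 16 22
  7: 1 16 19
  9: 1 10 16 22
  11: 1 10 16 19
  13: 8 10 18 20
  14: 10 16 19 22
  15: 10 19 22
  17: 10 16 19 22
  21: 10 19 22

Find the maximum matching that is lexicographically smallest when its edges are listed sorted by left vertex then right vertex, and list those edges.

|M| = 8 (so the lex-smallest maximum matching has 8 edges)
process left vertices in ascending order; for each, take the smallest-labelled available neighbour that still permits 8 edges overall, or leave it unmatched if none does
lex-smallest matching: {0-6, 2-4, 3-16, 7-1, 9-10, 11-19, 13-8, 14-22}

Lex-smallest maximum matching: {(0,6), (2,4), (3,16), (7,1), (9,10), (11,19), (13,8), (14,22)}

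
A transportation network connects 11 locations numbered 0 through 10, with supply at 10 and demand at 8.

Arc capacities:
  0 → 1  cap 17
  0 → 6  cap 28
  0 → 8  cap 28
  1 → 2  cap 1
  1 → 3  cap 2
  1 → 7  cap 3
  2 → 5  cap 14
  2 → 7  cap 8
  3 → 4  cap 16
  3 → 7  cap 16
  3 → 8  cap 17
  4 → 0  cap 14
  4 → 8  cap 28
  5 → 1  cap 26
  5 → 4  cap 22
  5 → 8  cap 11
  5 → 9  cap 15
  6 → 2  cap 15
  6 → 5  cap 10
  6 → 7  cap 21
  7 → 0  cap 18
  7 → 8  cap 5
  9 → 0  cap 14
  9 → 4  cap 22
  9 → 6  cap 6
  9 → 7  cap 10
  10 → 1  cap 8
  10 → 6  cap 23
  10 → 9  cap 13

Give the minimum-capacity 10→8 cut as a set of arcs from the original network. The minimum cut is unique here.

Min-cut arcs: {(1,2), (1,3), (1,7), (10,6), (10,9)} (total capacity 42)

augment #1: 10→1→3→8 push 2
augment #2: 10→1→7→8 push 3
augment #3: 10→6→5→8 push 10
augment #4: 10→6→7→8 push 2
augment #5: 10→9→0→8 push 13
augment #6: 10→1→2→5→8 push 1
augment #7: 10→6→7→0→8 push 11
max flow = 42; residual-reachable set from 10 gives S-side
cut edges (S→T): {(1,2), (1,3), (1,7), (10,6), (10,9)} total cap 42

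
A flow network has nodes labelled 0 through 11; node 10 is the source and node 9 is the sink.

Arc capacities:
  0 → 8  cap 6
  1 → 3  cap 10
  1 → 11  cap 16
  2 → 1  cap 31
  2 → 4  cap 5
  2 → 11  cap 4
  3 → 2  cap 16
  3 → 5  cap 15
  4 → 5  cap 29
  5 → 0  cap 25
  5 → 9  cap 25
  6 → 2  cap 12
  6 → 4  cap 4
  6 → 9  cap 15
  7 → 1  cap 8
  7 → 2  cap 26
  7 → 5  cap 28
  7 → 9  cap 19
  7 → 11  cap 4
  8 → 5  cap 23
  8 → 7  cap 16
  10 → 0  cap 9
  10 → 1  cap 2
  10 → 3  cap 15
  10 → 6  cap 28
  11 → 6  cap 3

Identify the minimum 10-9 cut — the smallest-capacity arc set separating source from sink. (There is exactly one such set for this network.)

Min-cut arcs: {(0,8), (2,4), (3,5), (6,4), (6,9)} (total capacity 45)

augment #1: 10→6→9 push 15
augment #2: 10→3→5→9 push 15
augment #3: 10→0→8→5→9 push 6
augment #4: 10→6→4→5→9 push 4
augment #5: 10→6→2→4→5→8→7→9 push 5
max flow = 45; residual-reachable set from 10 gives S-side
cut edges (S→T): {(0,8), (2,4), (3,5), (6,4), (6,9)} total cap 45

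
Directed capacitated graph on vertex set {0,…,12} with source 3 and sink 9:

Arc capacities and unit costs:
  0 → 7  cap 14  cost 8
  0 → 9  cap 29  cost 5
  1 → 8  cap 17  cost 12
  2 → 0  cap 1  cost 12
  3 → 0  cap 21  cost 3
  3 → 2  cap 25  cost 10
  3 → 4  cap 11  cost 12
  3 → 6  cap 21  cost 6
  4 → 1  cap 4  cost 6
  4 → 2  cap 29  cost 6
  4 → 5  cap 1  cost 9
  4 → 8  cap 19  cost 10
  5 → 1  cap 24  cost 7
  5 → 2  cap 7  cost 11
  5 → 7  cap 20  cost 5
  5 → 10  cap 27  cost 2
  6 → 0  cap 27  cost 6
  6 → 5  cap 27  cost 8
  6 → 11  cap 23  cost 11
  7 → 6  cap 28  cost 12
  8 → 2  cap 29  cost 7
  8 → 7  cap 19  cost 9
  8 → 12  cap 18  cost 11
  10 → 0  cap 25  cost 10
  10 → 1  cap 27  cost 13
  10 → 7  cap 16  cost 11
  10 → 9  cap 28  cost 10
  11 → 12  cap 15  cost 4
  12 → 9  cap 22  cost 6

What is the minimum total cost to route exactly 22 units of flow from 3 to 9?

shortest-cost path #1: 3→0→9 push 21 @ unit cost 8 (adds 168)
shortest-cost path #2: 3→6→0→9 push 1 @ unit cost 17 (adds 17)
total cost = 185

Minimum cost for 22 units: 185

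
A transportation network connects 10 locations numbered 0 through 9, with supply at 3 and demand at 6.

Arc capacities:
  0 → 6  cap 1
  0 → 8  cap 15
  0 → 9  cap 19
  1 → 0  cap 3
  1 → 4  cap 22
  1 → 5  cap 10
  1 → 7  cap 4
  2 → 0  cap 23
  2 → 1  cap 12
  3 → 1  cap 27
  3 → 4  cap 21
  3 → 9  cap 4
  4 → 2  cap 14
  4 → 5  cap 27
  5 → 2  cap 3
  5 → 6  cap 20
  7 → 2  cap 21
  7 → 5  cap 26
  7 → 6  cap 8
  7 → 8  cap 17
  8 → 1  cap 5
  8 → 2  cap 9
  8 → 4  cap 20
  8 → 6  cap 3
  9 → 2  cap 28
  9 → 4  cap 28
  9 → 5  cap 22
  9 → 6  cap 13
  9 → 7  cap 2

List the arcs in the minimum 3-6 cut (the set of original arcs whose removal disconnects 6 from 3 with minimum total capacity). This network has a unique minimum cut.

Min-cut arcs: {(0,6), (1,7), (5,6), (8,6), (9,6), (9,7)} (total capacity 43)

augment #1: 3→9→6 push 4
augment #2: 3→1→0→6 push 1
augment #3: 3→1→5→6 push 10
augment #4: 3→1→7→6 push 4
augment #5: 3→4→5→6 push 10
augment #6: 3→1→0→8→6 push 2
augment #7: 3→4→2→0→8→6 push 1
augment #8: 3→4→2→0→9→6 push 9
augment #9: 3→4→2→0→9→7→6 push 1
augment #10: 3→1→4→2→0→9→7→6 push 1
max flow = 43; residual-reachable set from 3 gives S-side
cut edges (S→T): {(0,6), (1,7), (5,6), (8,6), (9,6), (9,7)} total cap 43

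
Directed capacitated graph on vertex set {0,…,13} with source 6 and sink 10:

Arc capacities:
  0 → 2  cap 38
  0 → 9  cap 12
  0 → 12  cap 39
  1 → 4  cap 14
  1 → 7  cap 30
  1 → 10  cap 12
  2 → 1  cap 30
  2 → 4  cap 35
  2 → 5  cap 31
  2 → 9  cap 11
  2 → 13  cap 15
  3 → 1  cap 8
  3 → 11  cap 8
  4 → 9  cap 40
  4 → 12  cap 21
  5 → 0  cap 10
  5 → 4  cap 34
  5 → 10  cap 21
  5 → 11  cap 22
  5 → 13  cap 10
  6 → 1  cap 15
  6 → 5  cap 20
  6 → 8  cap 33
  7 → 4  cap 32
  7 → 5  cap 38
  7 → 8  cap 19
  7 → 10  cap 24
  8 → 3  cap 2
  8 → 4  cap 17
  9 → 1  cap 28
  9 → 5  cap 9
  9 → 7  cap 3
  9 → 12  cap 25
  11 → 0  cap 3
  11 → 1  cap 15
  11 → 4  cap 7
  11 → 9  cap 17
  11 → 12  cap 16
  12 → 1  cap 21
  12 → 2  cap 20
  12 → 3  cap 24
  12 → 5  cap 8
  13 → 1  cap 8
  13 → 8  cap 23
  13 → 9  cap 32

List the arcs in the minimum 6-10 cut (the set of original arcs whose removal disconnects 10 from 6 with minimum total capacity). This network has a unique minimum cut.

Min-cut arcs: {(6,1), (6,5), (8,3), (8,4)} (total capacity 54)

augment #1: 6→1→10 push 12
augment #2: 6→5→10 push 20
augment #3: 6→1→7→10 push 3
augment #4: 6→8→3→1→7→10 push 2
augment #5: 6→8→4→9→5→10 push 1
augment #6: 6→8→4→9→7→10 push 3
augment #7: 6→8→4→9→1→7→10 push 13
max flow = 54; residual-reachable set from 6 gives S-side
cut edges (S→T): {(6,1), (6,5), (8,3), (8,4)} total cap 54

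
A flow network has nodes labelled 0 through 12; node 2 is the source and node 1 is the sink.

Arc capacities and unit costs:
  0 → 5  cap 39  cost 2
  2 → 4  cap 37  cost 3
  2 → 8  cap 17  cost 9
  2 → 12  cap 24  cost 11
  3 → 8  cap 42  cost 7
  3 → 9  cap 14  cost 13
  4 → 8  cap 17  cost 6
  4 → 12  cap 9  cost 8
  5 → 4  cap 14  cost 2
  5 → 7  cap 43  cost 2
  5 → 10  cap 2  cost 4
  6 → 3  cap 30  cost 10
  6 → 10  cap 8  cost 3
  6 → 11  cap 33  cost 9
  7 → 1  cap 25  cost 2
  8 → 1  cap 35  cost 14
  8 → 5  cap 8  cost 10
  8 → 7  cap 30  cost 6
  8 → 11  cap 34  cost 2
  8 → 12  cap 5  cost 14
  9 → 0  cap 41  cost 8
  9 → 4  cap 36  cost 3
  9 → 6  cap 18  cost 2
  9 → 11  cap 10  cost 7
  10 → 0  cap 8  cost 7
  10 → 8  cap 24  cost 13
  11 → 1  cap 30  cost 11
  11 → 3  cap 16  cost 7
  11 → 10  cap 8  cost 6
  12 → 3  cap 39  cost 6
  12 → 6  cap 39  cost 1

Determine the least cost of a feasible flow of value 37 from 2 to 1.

Minimum cost for 37 units: 719

shortest-cost path #1: 2→8→7→1 push 17 @ unit cost 17 (adds 289)
shortest-cost path #2: 2→4→8→7→1 push 8 @ unit cost 17 (adds 136)
shortest-cost path #3: 2→4→8→11→1 push 9 @ unit cost 22 (adds 198)
shortest-cost path #4: 2→12→6→11→1 push 3 @ unit cost 32 (adds 96)
total cost = 719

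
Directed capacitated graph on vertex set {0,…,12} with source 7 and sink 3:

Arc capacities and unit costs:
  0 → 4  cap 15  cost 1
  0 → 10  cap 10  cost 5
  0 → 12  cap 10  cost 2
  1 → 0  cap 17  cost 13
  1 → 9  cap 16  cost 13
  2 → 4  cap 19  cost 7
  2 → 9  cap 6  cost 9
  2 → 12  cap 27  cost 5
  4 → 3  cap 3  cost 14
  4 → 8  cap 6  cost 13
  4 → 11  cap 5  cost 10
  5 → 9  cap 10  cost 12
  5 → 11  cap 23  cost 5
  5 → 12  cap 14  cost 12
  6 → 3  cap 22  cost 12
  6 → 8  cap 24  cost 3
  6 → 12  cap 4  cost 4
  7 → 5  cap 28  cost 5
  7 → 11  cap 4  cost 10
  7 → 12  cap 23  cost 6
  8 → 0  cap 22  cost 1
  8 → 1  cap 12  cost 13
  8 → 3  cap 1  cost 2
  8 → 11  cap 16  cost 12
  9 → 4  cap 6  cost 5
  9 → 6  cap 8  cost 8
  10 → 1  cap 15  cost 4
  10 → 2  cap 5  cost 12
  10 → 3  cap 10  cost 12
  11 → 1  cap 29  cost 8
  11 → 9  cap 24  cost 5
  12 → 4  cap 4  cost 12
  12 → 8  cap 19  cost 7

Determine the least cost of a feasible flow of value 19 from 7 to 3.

Minimum cost for 19 units: 587

shortest-cost path #1: 7→12→8→3 push 1 @ unit cost 15 (adds 15)
shortest-cost path #2: 7→12→8→0→4→3 push 3 @ unit cost 29 (adds 87)
shortest-cost path #3: 7→12→8→0→10→3 push 10 @ unit cost 31 (adds 310)
shortest-cost path #4: 7→11→9→6→3 push 4 @ unit cost 35 (adds 140)
shortest-cost path #5: 7→5→11→9→6→3 push 1 @ unit cost 35 (adds 35)
total cost = 587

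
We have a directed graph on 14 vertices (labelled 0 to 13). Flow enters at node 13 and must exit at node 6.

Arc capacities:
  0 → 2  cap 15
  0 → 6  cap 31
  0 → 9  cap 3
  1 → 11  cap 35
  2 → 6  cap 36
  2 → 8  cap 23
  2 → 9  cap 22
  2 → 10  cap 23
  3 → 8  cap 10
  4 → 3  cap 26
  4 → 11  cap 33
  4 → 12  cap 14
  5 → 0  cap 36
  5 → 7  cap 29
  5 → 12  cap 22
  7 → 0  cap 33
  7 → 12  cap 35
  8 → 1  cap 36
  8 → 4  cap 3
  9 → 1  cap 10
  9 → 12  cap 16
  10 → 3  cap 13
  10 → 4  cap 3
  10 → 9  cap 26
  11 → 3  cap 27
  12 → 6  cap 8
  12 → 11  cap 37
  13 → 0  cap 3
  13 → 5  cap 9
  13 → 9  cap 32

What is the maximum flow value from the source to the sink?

augment #1: 13→0→6 bottleneck 3, total now 3
augment #2: 13→5→0→6 bottleneck 9, total now 12
augment #3: 13→9→12→6 bottleneck 8, total now 20

Maximum flow value: 20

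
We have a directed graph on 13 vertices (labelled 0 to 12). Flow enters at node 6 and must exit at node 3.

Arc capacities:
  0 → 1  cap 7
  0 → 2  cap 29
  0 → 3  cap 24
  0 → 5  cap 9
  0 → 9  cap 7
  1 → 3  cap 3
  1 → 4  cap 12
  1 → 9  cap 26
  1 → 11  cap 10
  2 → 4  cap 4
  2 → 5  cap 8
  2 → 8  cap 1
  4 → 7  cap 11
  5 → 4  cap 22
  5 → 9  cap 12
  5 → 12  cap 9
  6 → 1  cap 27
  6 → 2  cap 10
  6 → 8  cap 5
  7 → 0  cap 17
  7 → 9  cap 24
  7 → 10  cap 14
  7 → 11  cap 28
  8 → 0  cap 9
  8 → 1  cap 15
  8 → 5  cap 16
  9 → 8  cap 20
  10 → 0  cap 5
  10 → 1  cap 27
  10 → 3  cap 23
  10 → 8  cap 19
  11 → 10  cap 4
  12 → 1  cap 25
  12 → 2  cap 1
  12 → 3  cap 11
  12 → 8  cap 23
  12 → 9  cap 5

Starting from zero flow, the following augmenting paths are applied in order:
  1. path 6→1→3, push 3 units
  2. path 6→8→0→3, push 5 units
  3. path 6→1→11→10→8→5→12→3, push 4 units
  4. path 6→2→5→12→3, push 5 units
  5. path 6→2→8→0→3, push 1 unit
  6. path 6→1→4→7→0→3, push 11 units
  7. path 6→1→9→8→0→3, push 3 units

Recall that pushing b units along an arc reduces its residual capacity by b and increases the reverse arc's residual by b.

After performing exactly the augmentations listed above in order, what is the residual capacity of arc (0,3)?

Residual capacity of (0,3): 4

after path 1 (6→1→3, push 3): res(0,3)=24
after path 2 (6→8→0→3, push 5): res(0,3)=19
after path 3 (6→1→11→10→8→5→12→3, push 4): res(0,3)=19
after path 4 (6→2→5→12→3, push 5): res(0,3)=19
after path 5 (6→2→8→0→3, push 1): res(0,3)=18
after path 6 (6→1→4→7→0→3, push 11): res(0,3)=7
after path 7 (6→1→9→8→0→3, push 3): res(0,3)=4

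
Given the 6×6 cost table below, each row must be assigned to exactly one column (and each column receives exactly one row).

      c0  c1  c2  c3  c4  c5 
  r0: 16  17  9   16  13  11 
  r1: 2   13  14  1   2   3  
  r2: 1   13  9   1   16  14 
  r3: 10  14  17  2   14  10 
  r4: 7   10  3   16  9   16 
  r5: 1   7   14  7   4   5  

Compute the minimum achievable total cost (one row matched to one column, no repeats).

Minimum assignment cost: 26

optimal assignment: row0→col5 (cost 11), row1→col4 (cost 2), row2→col0 (cost 1), row3→col3 (cost 2), row4→col2 (cost 3), row5→col1 (cost 7)
total = 11 + 2 + 1 + 2 + 3 + 7 = 26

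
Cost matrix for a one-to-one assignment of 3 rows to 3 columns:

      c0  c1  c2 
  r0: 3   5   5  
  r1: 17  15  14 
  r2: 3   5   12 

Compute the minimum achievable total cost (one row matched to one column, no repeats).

Minimum assignment cost: 22

one of 2 optimal assignments: row0→col0 (cost 3), row1→col2 (cost 14), row2→col1 (cost 5)
total = 3 + 14 + 5 = 22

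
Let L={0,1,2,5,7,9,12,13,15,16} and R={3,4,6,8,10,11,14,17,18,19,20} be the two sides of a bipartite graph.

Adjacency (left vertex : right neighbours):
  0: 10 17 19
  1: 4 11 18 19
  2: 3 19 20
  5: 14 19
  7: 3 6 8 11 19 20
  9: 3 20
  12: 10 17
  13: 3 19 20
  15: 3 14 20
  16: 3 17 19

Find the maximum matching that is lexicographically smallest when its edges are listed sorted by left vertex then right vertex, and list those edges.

Lex-smallest maximum matching: {(0,10), (1,4), (2,3), (5,14), (7,6), (9,20), (12,17), (13,19)}

|M| = 8 (so the lex-smallest maximum matching has 8 edges)
process left vertices in ascending order; for each, take the smallest-labelled available neighbour that still permits 8 edges overall, or leave it unmatched if none does
lex-smallest matching: {0-10, 1-4, 2-3, 5-14, 7-6, 9-20, 12-17, 13-19}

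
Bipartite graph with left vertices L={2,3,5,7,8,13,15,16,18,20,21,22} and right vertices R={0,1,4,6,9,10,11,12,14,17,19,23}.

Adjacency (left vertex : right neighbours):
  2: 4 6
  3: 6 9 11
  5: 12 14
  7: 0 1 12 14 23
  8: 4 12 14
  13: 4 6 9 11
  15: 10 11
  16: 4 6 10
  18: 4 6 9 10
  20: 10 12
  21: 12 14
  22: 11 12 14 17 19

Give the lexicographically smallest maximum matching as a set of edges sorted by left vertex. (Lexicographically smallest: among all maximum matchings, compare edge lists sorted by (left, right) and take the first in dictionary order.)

Lex-smallest maximum matching: {(2,4), (3,6), (5,12), (7,0), (8,14), (13,9), (15,11), (16,10), (22,17)}

|M| = 9 (so the lex-smallest maximum matching has 9 edges)
process left vertices in ascending order; for each, take the smallest-labelled available neighbour that still permits 9 edges overall, or leave it unmatched if none does
lex-smallest matching: {2-4, 3-6, 5-12, 7-0, 8-14, 13-9, 15-11, 16-10, 22-17}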